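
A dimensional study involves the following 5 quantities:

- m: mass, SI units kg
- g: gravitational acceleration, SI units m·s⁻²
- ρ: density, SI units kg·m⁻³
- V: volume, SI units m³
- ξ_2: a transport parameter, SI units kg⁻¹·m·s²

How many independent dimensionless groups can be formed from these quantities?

2

There are 5 variables and 3 base dimensions (M, L, T).
The dimension matrix has rank 3.
Independent dimensionless groups: 5 − 3 = 2.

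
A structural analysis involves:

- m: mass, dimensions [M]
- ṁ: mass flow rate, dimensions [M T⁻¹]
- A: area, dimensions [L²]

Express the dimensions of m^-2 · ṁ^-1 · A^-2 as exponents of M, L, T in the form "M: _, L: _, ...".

Collect each base-dimension exponent across the product:
  M: −2·(1) − (1) − 2·(0) = -3
  L: −2·(0) − (0) − 2·(2) = -4
  T: −2·(0) − (-1) − 2·(0) = 1
So the dimensions are [M⁻³ L⁻⁴ T].

M: -3, L: -4, T: 1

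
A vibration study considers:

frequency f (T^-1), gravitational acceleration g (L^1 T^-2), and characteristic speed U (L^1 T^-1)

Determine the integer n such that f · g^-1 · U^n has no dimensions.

1

Balance the L exponent: (1)·n from U, plus (0) − (1) = -1 from the rest, must sum to zero.
n − 1 = 0, so n = 1.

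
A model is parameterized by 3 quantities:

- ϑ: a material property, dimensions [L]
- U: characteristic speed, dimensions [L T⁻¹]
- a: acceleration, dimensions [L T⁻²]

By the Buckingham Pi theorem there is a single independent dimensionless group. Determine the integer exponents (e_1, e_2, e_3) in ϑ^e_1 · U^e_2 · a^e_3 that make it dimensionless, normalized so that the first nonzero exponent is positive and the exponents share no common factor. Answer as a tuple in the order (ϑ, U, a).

L: e_1·(1) + e_2·(1) + e_3·(1) = 0
T: e_1·(0) + e_2·(-1) + e_3·(-2) = 0
Solving this homogeneous linear system for the smallest-integer solution (first nonzero entry positive) gives (1, -2, 1).

(1, -2, 1)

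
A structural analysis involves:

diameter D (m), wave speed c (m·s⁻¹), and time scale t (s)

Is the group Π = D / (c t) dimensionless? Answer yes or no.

yes

Sum the exponent of each base dimension across the product:
  M: [D]_M − [c]_M − [t]_M = (0) − (0) − (0) = 0
  L: [D]_L − [c]_L − [t]_L = (1) − (1) − (0) = 0
  T: [D]_T − [c]_T − [t]_T = (0) − (-1) − (1) = 0
  Θ: [D]_Θ − [c]_Θ − [t]_Θ = (0) − (0) − (0) = 0
All base exponents vanish — dimensionless.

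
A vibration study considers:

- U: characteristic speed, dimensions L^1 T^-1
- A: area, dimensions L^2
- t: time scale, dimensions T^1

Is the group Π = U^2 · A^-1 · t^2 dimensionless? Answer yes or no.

Sum the exponent of each base dimension across the product:
  L: 2·[U]_L − [A]_L + 2·[t]_L = 2·(1) − (2) + 2·(0) = 0
  T: 2·[U]_T − [A]_T + 2·[t]_T = 2·(-1) − (0) + 2·(1) = 0
All base exponents vanish — dimensionless.

yes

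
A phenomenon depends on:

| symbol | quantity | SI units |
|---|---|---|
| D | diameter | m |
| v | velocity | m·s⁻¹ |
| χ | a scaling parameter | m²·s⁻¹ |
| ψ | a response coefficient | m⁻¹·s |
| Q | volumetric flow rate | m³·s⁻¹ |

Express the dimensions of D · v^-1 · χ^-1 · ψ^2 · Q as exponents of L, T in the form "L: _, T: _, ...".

L: -1, T: 3

Collect each base-dimension exponent across the product:
  L: (1) − (1) − (2) + 2·(-1) + (3) = -1
  T: (0) − (-1) − (-1) + 2·(1) + (-1) = 3
So the dimensions are [L⁻¹ T³].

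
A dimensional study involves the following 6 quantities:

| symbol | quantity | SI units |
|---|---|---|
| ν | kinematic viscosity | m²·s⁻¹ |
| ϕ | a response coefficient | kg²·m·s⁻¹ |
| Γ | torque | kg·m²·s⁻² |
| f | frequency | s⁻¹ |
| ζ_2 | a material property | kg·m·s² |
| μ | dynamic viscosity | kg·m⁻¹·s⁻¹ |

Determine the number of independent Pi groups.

3

There are 6 variables and 3 base dimensions (M, L, T).
The dimension matrix has rank 3.
Independent dimensionless groups: 6 − 3 = 3.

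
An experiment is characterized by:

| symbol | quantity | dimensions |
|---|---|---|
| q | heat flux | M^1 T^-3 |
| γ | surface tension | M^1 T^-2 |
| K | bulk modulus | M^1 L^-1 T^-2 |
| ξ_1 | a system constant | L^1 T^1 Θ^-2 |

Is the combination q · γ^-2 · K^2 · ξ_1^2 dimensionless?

no

Sum the exponent of each base dimension across the product:
  M: [q]_M − 2·[γ]_M + 2·[K]_M + 2·[ξ_1]_M = (1) − 2·(1) + 2·(1) + 2·(0) = 1
  L: [q]_L − 2·[γ]_L + 2·[K]_L + 2·[ξ_1]_L = (0) − 2·(0) + 2·(-1) + 2·(1) = 0
  T: [q]_T − 2·[γ]_T + 2·[K]_T + 2·[ξ_1]_T = (-3) − 2·(-2) + 2·(-2) + 2·(1) = -1
  Θ: [q]_Θ − 2·[γ]_Θ + 2·[K]_Θ + 2·[ξ_1]_Θ = (0) − 2·(0) + 2·(0) + 2·(-2) = -4
Net dimensions [M T⁻¹ Θ⁻⁴] ≠ [1] — not dimensionless.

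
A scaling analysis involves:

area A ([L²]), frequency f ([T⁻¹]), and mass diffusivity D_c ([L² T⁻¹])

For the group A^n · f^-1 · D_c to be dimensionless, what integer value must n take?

-1

Balance the L exponent: (2)·n from A, plus −(0) + (2) = 2 from the rest, must sum to zero.
2n + 2 = 0, so n = -1.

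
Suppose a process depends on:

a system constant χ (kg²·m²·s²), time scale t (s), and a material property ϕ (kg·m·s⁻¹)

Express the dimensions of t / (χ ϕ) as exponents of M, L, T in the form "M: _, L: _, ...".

M: -3, L: -3, T: 0

Collect each base-dimension exponent across the product:
  M: −(2) + (0) − (1) = -3
  L: −(2) + (0) − (1) = -3
  T: −(2) + (1) − (-1) = 0
So the dimensions are [M⁻³ L⁻³].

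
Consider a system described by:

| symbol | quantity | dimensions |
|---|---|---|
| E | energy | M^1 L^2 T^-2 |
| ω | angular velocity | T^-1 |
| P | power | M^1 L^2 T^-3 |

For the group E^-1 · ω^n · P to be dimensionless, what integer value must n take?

Balance the T exponent: (-1)·n from ω, plus −(-2) + (-3) = -1 from the rest, must sum to zero.
−n − 1 = 0, so n = -1.

-1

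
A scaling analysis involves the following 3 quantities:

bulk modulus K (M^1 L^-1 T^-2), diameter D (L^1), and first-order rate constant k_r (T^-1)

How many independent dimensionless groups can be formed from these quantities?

0

There are 3 variables and 3 base dimensions (M, L, T).
The dimension matrix has rank 3.
Independent dimensionless groups: 3 − 3 = 0.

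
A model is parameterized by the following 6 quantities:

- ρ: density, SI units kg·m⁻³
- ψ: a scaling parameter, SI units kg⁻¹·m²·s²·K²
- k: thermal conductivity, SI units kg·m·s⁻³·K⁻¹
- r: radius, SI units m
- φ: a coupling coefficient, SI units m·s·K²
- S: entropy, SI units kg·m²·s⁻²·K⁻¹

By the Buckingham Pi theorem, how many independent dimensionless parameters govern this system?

2

There are 6 variables and 4 base dimensions (M, L, T, Θ).
The dimension matrix has rank 4.
Independent dimensionless groups: 6 − 4 = 2.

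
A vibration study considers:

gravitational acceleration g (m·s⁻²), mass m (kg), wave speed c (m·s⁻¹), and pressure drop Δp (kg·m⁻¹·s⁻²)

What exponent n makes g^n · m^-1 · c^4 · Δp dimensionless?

Balance the L exponent: (1)·n from g, plus −(0) + 4·(1) + (-1) = 3 from the rest, must sum to zero.
n + 3 = 0, so n = -3.

-3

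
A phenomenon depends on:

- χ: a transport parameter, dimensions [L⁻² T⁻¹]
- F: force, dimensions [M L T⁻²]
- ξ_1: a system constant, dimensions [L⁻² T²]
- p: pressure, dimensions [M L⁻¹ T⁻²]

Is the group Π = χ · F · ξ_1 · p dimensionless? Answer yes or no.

no

Sum the exponent of each base dimension across the product:
  M: [χ]_M + [F]_M + [ξ_1]_M + [p]_M = (0) + (1) + (0) + (1) = 2
  L: [χ]_L + [F]_L + [ξ_1]_L + [p]_L = (-2) + (1) + (-2) + (-1) = -4
  T: [χ]_T + [F]_T + [ξ_1]_T + [p]_T = (-1) + (-2) + (2) + (-2) = -3
Net dimensions [M² L⁻⁴ T⁻³] ≠ [1] — not dimensionless.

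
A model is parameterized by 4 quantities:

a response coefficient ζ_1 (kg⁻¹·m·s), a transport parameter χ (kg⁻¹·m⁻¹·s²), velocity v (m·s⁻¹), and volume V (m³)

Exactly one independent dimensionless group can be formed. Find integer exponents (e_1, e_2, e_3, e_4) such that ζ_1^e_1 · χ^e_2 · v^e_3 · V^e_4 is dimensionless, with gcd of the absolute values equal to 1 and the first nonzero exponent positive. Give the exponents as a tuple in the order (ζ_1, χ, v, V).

M: e_1·(-1) + e_2·(-1) + e_3·(0) + e_4·(0) = 0
L: e_1·(1) + e_2·(-1) + e_3·(1) + e_4·(3) = 0
T: e_1·(1) + e_2·(2) + e_3·(-1) + e_4·(0) = 0
Solving this homogeneous linear system for the smallest-integer solution (first nonzero entry positive) gives (3, -3, -3, -1).

(3, -3, -3, -1)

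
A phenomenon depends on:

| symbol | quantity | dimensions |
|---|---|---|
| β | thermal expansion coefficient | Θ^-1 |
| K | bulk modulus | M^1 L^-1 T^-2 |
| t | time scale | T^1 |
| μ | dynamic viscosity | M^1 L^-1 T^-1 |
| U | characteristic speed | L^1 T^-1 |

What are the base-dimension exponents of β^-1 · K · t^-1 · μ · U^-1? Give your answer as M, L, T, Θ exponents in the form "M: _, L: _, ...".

M: 2, L: -3, T: -3, Θ: 1

Collect each base-dimension exponent across the product:
  M: −(0) + (1) − (0) + (1) − (0) = 2
  L: −(0) + (-1) − (0) + (-1) − (1) = -3
  T: −(0) + (-2) − (1) + (-1) − (-1) = -3
  Θ: −(-1) + (0) − (0) + (0) − (0) = 1
So the dimensions are [M² L⁻³ T⁻³ Θ].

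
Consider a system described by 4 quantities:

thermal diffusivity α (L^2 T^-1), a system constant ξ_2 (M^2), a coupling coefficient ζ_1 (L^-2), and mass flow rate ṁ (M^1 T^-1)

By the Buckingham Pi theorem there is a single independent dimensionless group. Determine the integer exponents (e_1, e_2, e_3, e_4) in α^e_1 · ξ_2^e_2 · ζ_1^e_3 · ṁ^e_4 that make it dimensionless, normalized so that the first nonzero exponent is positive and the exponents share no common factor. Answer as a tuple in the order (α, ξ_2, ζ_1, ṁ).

(2, 1, 2, -2)

M: e_1·(0) + e_2·(2) + e_3·(0) + e_4·(1) = 0
L: e_1·(2) + e_2·(0) + e_3·(-2) + e_4·(0) = 0
T: e_1·(-1) + e_2·(0) + e_3·(0) + e_4·(-1) = 0
Solving this homogeneous linear system for the smallest-integer solution (first nonzero entry positive) gives (2, 1, 2, -2).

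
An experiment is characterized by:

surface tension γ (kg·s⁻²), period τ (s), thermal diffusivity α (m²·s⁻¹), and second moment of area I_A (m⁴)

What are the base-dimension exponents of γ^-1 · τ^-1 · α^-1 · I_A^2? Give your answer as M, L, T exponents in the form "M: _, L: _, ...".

Collect each base-dimension exponent across the product:
  M: −(1) − (0) − (0) + 2·(0) = -1
  L: −(0) − (0) − (2) + 2·(4) = 6
  T: −(-2) − (1) − (-1) + 2·(0) = 2
So the dimensions are [M⁻¹ L⁶ T²].

M: -1, L: 6, T: 2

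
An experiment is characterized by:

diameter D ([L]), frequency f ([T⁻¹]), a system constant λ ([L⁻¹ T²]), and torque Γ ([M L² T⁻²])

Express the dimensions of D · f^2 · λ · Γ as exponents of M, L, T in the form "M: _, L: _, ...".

M: 1, L: 2, T: -2

Collect each base-dimension exponent across the product:
  M: (0) + 2·(0) + (0) + (1) = 1
  L: (1) + 2·(0) + (-1) + (2) = 2
  T: (0) + 2·(-1) + (2) + (-2) = -2
So the dimensions are [M L² T⁻²].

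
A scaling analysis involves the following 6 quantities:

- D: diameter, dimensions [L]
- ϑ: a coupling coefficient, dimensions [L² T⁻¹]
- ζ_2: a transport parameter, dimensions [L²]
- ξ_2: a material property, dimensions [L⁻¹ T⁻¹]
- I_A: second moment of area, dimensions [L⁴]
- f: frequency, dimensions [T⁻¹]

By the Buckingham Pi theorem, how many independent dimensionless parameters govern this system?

There are 6 variables and 2 base dimensions (L, T).
The dimension matrix has rank 2.
Independent dimensionless groups: 6 − 2 = 4.

4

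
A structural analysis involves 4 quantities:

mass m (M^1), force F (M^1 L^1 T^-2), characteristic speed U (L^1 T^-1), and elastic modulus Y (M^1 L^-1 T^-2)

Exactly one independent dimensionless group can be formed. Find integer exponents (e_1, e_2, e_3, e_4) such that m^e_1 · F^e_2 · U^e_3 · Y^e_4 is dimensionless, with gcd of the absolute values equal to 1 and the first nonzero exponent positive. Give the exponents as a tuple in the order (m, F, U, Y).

M: e_1·(1) + e_2·(1) + e_3·(0) + e_4·(1) = 0
L: e_1·(0) + e_2·(1) + e_3·(1) + e_4·(-1) = 0
T: e_1·(0) + e_2·(-2) + e_3·(-1) + e_4·(-2) = 0
Solving this homogeneous linear system for the smallest-integer solution (first nonzero entry positive) gives (2, -3, 4, 1).

(2, -3, 4, 1)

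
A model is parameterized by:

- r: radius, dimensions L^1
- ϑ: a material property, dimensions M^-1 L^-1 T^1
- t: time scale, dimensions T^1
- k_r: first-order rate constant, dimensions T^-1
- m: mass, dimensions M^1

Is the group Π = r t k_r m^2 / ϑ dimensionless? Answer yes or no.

no

Sum the exponent of each base dimension across the product:
  M: [r]_M − [ϑ]_M + [t]_M + [k_r]_M + 2·[m]_M = (0) − (-1) + (0) + (0) + 2·(1) = 3
  L: [r]_L − [ϑ]_L + [t]_L + [k_r]_L + 2·[m]_L = (1) − (-1) + (0) + (0) + 2·(0) = 2
  T: [r]_T − [ϑ]_T + [t]_T + [k_r]_T + 2·[m]_T = (0) − (1) + (1) + (-1) + 2·(0) = -1
Net dimensions [M³ L² T⁻¹] ≠ [1] — not dimensionless.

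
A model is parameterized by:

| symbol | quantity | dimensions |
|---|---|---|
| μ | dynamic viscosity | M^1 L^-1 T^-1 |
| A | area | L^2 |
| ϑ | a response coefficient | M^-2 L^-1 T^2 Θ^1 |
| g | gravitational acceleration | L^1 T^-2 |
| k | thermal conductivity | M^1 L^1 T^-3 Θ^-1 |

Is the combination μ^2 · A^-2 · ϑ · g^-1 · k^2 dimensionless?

no

Sum the exponent of each base dimension across the product:
  M: 2·[μ]_M − 2·[A]_M + [ϑ]_M − [g]_M + 2·[k]_M = 2·(1) − 2·(0) + (-2) − (0) + 2·(1) = 2
  L: 2·[μ]_L − 2·[A]_L + [ϑ]_L − [g]_L + 2·[k]_L = 2·(-1) − 2·(2) + (-1) − (1) + 2·(1) = -6
  T: 2·[μ]_T − 2·[A]_T + [ϑ]_T − [g]_T + 2·[k]_T = 2·(-1) − 2·(0) + (2) − (-2) + 2·(-3) = -4
  Θ: 2·[μ]_Θ − 2·[A]_Θ + [ϑ]_Θ − [g]_Θ + 2·[k]_Θ = 2·(0) − 2·(0) + (1) − (0) + 2·(-1) = -1
Net dimensions [M² L⁻⁶ T⁻⁴ Θ⁻¹] ≠ [1] — not dimensionless.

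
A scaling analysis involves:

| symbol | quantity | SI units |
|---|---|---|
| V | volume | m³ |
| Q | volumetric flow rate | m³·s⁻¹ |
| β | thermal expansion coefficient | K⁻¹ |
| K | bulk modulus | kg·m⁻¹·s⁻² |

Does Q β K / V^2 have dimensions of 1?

Sum the exponent of each base dimension across the product:
  M: −2·[V]_M + [Q]_M + [β]_M + [K]_M = −2·(0) + (0) + (0) + (1) = 1
  L: −2·[V]_L + [Q]_L + [β]_L + [K]_L = −2·(3) + (3) + (0) + (-1) = -4
  T: −2·[V]_T + [Q]_T + [β]_T + [K]_T = −2·(0) + (-1) + (0) + (-2) = -3
  Θ: −2·[V]_Θ + [Q]_Θ + [β]_Θ + [K]_Θ = −2·(0) + (0) + (-1) + (0) = -1
Net dimensions [M L⁻⁴ T⁻³ Θ⁻¹] ≠ [1] — not dimensionless.

no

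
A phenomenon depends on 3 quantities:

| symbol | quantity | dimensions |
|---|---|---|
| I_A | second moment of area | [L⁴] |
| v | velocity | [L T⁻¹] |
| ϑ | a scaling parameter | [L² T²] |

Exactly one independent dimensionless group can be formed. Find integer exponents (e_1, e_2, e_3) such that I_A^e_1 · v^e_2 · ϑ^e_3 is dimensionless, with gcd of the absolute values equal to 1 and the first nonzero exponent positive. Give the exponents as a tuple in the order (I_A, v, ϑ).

L: e_1·(4) + e_2·(1) + e_3·(2) = 0
T: e_1·(0) + e_2·(-1) + e_3·(2) = 0
Solving this homogeneous linear system for the smallest-integer solution (first nonzero entry positive) gives (1, -2, -1).

(1, -2, -1)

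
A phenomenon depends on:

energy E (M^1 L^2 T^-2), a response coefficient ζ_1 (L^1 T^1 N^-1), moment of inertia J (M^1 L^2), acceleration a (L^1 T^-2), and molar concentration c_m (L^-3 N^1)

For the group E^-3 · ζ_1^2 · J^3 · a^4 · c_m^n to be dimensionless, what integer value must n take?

2

Balance the L exponent: (-3)·n from c_m, plus −3·(2) + 2·(1) + 3·(2) + 4·(1) = 6 from the rest, must sum to zero.
-3n + 6 = 0, so n = 2.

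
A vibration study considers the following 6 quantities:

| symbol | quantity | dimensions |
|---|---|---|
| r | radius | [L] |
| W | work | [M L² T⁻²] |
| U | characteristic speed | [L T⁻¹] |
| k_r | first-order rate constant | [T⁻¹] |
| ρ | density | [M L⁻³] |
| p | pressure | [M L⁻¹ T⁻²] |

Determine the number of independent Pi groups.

There are 6 variables and 3 base dimensions (M, L, T).
The dimension matrix has rank 3.
Independent dimensionless groups: 6 − 3 = 3.

3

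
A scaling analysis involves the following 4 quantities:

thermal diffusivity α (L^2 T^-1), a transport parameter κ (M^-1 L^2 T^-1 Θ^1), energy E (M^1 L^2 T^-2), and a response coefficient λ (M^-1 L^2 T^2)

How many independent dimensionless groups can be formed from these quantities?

There are 4 variables and 4 base dimensions (M, L, T, Θ).
The dimension matrix has rank 4.
Independent dimensionless groups: 4 − 4 = 0.

0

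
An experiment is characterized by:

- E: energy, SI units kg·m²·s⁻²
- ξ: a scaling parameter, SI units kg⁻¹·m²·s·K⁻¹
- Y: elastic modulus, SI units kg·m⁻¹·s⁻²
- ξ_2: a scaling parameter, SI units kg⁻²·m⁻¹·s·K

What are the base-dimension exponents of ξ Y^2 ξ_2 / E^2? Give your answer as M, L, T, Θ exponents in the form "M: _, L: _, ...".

Collect each base-dimension exponent across the product:
  M: −2·(1) + (-1) + 2·(1) + (-2) = -3
  L: −2·(2) + (2) + 2·(-1) + (-1) = -5
  T: −2·(-2) + (1) + 2·(-2) + (1) = 2
  Θ: −2·(0) + (-1) + 2·(0) + (1) = 0
So the dimensions are [M⁻³ L⁻⁵ T²].

M: -3, L: -5, T: 2, Θ: 0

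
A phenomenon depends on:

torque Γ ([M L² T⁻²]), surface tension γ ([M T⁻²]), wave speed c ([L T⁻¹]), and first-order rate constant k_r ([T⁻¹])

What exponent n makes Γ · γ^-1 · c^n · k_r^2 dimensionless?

Balance the L exponent: (1)·n from c, plus (2) − (0) + 2·(0) = 2 from the rest, must sum to zero.
n + 2 = 0, so n = -2.

-2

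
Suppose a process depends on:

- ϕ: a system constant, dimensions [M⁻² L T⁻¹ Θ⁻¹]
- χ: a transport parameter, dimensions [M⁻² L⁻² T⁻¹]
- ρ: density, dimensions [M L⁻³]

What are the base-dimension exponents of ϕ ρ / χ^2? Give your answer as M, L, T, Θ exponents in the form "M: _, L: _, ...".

M: 3, L: 2, T: 1, Θ: -1

Collect each base-dimension exponent across the product:
  M: (-2) − 2·(-2) + (1) = 3
  L: (1) − 2·(-2) + (-3) = 2
  T: (-1) − 2·(-1) + (0) = 1
  Θ: (-1) − 2·(0) + (0) = -1
So the dimensions are [M³ L² T Θ⁻¹].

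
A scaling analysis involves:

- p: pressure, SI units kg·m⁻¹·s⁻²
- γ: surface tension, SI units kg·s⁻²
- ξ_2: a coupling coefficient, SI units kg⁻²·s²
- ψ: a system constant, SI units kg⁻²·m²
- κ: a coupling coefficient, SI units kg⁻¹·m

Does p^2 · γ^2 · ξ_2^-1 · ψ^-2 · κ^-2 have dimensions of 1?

Sum the exponent of each base dimension across the product:
  M: 2·[p]_M + 2·[γ]_M − [ξ_2]_M − 2·[ψ]_M − 2·[κ]_M = 2·(1) + 2·(1) − (-2) − 2·(-2) − 2·(-1) = 12
  L: 2·[p]_L + 2·[γ]_L − [ξ_2]_L − 2·[ψ]_L − 2·[κ]_L = 2·(-1) + 2·(0) − (0) − 2·(2) − 2·(1) = -8
  T: 2·[p]_T + 2·[γ]_T − [ξ_2]_T − 2·[ψ]_T − 2·[κ]_T = 2·(-2) + 2·(-2) − (2) − 2·(0) − 2·(0) = -10
Net dimensions [M¹² L⁻⁸ T⁻¹⁰] ≠ [1] — not dimensionless.

no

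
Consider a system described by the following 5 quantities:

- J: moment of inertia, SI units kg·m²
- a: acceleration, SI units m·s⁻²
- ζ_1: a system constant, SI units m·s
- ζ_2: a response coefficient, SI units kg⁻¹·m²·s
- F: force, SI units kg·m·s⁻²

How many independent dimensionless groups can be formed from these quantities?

2

There are 5 variables and 3 base dimensions (M, L, T).
The dimension matrix has rank 3.
Independent dimensionless groups: 5 − 3 = 2.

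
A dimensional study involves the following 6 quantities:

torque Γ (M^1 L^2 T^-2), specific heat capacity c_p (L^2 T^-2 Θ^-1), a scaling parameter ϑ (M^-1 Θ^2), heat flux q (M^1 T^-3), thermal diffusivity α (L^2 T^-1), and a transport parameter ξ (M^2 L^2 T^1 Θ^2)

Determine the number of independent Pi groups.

2

There are 6 variables and 4 base dimensions (M, L, T, Θ).
The dimension matrix has rank 4.
Independent dimensionless groups: 6 − 4 = 2.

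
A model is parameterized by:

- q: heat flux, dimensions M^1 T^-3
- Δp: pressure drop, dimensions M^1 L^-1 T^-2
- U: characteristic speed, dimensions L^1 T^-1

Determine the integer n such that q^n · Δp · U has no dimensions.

Balance the M exponent: (1)·n from q, plus (1) + (0) = 1 from the rest, must sum to zero.
n + 1 = 0, so n = -1.

-1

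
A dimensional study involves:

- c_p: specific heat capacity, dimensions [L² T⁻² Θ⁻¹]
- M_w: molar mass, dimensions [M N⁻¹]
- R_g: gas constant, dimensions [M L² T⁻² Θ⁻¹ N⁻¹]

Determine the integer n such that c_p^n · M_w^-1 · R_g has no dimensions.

-1

Balance the L exponent: (2)·n from c_p, plus −(0) + (2) = 2 from the rest, must sum to zero.
2n + 2 = 0, so n = -1.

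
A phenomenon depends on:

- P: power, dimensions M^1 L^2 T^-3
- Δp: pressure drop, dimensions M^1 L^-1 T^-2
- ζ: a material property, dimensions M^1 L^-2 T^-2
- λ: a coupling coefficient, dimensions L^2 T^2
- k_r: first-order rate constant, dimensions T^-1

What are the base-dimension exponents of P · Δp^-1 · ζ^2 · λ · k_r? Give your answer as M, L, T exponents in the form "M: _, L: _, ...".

Collect each base-dimension exponent across the product:
  M: (1) − (1) + 2·(1) + (0) + (0) = 2
  L: (2) − (-1) + 2·(-2) + (2) + (0) = 1
  T: (-3) − (-2) + 2·(-2) + (2) + (-1) = -4
So the dimensions are [M² L T⁻⁴].

M: 2, L: 1, T: -4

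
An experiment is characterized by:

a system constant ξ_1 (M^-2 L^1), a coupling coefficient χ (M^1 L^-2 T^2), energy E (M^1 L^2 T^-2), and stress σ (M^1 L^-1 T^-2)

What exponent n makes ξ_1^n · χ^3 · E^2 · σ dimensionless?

3

Balance the M exponent: (-2)·n from ξ_1, plus 3·(1) + 2·(1) + (1) = 6 from the rest, must sum to zero.
-2n + 6 = 0, so n = 3.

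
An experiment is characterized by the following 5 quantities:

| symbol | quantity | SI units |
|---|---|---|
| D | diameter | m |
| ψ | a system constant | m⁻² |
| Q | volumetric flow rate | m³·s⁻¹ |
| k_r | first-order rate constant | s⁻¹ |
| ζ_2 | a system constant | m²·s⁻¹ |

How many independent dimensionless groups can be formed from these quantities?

There are 5 variables and 2 base dimensions (L, T).
The dimension matrix has rank 2.
Independent dimensionless groups: 5 − 2 = 3.

3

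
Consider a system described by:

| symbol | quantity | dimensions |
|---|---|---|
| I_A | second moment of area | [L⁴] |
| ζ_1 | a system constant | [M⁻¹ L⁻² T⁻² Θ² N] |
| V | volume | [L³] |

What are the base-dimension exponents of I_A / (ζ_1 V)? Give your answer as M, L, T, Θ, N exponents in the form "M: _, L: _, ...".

M: 1, L: 3, T: 2, Θ: -2, N: -1

Collect each base-dimension exponent across the product:
  M: (0) − (-1) − (0) = 1
  L: (4) − (-2) − (3) = 3
  T: (0) − (-2) − (0) = 2
  Θ: (0) − (2) − (0) = -2
  N: (0) − (1) − (0) = -1
So the dimensions are [M L³ T² Θ⁻² N⁻¹].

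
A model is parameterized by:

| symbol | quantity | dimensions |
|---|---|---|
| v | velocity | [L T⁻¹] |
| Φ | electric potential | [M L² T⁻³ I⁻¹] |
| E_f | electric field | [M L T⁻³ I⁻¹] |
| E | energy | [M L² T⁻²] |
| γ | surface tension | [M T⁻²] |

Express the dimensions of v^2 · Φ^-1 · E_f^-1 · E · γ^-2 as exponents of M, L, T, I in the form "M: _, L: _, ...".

M: -3, L: 1, T: 6, I: 2

Collect each base-dimension exponent across the product:
  M: 2·(0) − (1) − (1) + (1) − 2·(1) = -3
  L: 2·(1) − (2) − (1) + (2) − 2·(0) = 1
  T: 2·(-1) − (-3) − (-3) + (-2) − 2·(-2) = 6
  I: 2·(0) − (-1) − (-1) + (0) − 2·(0) = 2
So the dimensions are [M⁻³ L T⁶ I²].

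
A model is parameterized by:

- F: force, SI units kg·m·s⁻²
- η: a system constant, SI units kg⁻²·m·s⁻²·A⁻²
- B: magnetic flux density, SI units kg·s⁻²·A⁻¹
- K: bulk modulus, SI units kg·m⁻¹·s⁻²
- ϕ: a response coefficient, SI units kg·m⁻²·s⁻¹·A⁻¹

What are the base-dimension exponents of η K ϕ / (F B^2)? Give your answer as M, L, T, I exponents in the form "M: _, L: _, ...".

M: -3, L: -3, T: 1, I: -1

Collect each base-dimension exponent across the product:
  M: −(1) + (-2) − 2·(1) + (1) + (1) = -3
  L: −(1) + (1) − 2·(0) + (-1) + (-2) = -3
  T: −(-2) + (-2) − 2·(-2) + (-2) + (-1) = 1
  I: −(0) + (-2) − 2·(-1) + (0) + (-1) = -1
So the dimensions are [M⁻³ L⁻³ T I⁻¹].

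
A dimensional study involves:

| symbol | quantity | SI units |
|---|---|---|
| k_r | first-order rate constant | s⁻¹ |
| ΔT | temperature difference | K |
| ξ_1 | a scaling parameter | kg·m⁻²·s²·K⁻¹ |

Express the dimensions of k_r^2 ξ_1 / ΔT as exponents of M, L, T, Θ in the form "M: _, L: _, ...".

Collect each base-dimension exponent across the product:
  M: 2·(0) − (0) + (1) = 1
  L: 2·(0) − (0) + (-2) = -2
  T: 2·(-1) − (0) + (2) = 0
  Θ: 2·(0) − (1) + (-1) = -2
So the dimensions are [M L⁻² Θ⁻²].

M: 1, L: -2, T: 0, Θ: -2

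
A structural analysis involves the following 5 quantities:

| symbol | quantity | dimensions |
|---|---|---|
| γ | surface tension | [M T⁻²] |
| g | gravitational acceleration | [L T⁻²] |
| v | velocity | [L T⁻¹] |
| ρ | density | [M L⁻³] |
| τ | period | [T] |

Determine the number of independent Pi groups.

2

There are 5 variables and 3 base dimensions (M, L, T).
The dimension matrix has rank 3.
Independent dimensionless groups: 5 − 3 = 2.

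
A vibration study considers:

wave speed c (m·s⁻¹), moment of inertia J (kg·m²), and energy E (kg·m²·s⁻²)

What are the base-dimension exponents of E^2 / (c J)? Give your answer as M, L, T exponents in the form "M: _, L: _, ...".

Collect each base-dimension exponent across the product:
  M: −(0) − (1) + 2·(1) = 1
  L: −(1) − (2) + 2·(2) = 1
  T: −(-1) − (0) + 2·(-2) = -3
So the dimensions are [M L T⁻³].

M: 1, L: 1, T: -3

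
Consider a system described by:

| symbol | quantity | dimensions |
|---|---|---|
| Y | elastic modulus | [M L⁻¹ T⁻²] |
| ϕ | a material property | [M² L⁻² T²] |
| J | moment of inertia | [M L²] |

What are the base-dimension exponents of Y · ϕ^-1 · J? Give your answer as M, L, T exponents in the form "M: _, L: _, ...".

Collect each base-dimension exponent across the product:
  M: (1) − (2) + (1) = 0
  L: (-1) − (-2) + (2) = 3
  T: (-2) − (2) + (0) = -4
So the dimensions are [L³ T⁻⁴].

M: 0, L: 3, T: -4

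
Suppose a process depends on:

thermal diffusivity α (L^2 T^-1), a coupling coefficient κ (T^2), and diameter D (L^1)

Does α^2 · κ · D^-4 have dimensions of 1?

Sum the exponent of each base dimension across the product:
  L: 2·[α]_L + [κ]_L − 4·[D]_L = 2·(2) + (0) − 4·(1) = 0
  T: 2·[α]_T + [κ]_T − 4·[D]_T = 2·(-1) + (2) − 4·(0) = 0
All base exponents vanish — dimensionless.

yes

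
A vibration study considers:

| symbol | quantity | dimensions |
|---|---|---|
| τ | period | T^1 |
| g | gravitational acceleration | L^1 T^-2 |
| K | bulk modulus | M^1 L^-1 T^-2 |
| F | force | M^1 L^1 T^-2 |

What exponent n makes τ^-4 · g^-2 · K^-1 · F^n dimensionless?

Balance the M exponent: (1)·n from F, plus −4·(0) − 2·(0) − (1) = -1 from the rest, must sum to zero.
n − 1 = 0, so n = 1.

1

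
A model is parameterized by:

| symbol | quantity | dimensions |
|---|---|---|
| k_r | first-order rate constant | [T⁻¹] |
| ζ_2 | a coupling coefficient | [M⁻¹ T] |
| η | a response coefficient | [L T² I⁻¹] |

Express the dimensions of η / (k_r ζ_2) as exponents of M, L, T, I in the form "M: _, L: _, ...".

Collect each base-dimension exponent across the product:
  M: −(0) − (-1) + (0) = 1
  L: −(0) − (0) + (1) = 1
  T: −(-1) − (1) + (2) = 2
  I: −(0) − (0) + (-1) = -1
So the dimensions are [M L T² I⁻¹].

M: 1, L: 1, T: 2, I: -1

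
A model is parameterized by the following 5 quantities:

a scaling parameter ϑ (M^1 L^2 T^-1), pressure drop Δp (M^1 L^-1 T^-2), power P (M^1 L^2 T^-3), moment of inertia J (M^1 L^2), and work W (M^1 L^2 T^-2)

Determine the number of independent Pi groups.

2

There are 5 variables and 3 base dimensions (M, L, T).
The dimension matrix has rank 3.
Independent dimensionless groups: 5 − 3 = 2.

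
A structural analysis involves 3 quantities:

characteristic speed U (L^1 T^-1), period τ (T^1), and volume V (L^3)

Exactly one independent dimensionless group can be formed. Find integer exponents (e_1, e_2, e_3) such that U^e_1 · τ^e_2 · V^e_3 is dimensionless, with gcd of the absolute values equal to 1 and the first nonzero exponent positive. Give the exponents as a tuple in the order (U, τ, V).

(3, 3, -1)

L: e_1·(1) + e_2·(0) + e_3·(3) = 0
T: e_1·(-1) + e_2·(1) + e_3·(0) = 0
Solving this homogeneous linear system for the smallest-integer solution (first nonzero entry positive) gives (3, 3, -1).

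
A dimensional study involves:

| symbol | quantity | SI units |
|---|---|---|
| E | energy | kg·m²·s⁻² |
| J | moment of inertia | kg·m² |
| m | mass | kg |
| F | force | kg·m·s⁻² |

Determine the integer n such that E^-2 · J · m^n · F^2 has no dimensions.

-1

Balance the M exponent: (1)·n from m, plus −2·(1) + (1) + 2·(1) = 1 from the rest, must sum to zero.
n + 1 = 0, so n = -1.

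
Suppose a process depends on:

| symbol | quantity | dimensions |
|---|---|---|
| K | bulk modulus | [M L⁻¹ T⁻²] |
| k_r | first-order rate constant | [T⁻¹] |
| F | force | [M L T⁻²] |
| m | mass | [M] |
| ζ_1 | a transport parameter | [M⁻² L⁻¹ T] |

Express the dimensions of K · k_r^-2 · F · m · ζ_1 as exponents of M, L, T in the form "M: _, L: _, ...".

M: 1, L: -1, T: -1

Collect each base-dimension exponent across the product:
  M: (1) − 2·(0) + (1) + (1) + (-2) = 1
  L: (-1) − 2·(0) + (1) + (0) + (-1) = -1
  T: (-2) − 2·(-1) + (-2) + (0) + (1) = -1
So the dimensions are [M L⁻¹ T⁻¹].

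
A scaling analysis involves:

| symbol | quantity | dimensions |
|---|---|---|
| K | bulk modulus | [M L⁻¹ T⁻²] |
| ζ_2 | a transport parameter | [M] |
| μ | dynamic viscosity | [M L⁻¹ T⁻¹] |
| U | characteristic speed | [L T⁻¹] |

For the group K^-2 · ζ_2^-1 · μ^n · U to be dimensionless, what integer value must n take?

Balance the M exponent: (1)·n from μ, plus −2·(1) − (1) + (0) = -3 from the rest, must sum to zero.
n − 3 = 0, so n = 3.

3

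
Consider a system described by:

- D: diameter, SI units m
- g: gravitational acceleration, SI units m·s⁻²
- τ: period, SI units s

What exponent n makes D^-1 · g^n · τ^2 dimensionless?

1

Balance the L exponent: (1)·n from g, plus −(1) + 2·(0) = -1 from the rest, must sum to zero.
n − 1 = 0, so n = 1.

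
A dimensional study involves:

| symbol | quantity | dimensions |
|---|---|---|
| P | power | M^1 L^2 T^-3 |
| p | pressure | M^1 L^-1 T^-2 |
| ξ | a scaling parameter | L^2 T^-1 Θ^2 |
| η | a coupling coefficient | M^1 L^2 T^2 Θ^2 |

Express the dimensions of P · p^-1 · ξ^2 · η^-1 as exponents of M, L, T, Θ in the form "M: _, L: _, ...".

M: -1, L: 5, T: -5, Θ: 2

Collect each base-dimension exponent across the product:
  M: (1) − (1) + 2·(0) − (1) = -1
  L: (2) − (-1) + 2·(2) − (2) = 5
  T: (-3) − (-2) + 2·(-1) − (2) = -5
  Θ: (0) − (0) + 2·(2) − (2) = 2
So the dimensions are [M⁻¹ L⁵ T⁻⁵ Θ²].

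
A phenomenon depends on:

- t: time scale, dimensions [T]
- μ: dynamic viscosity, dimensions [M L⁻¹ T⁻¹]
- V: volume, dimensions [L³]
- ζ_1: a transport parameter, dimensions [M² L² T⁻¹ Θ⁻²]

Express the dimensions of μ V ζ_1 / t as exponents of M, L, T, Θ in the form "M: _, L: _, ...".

M: 3, L: 4, T: -3, Θ: -2

Collect each base-dimension exponent across the product:
  M: −(0) + (1) + (0) + (2) = 3
  L: −(0) + (-1) + (3) + (2) = 4
  T: −(1) + (-1) + (0) + (-1) = -3
  Θ: −(0) + (0) + (0) + (-2) = -2
So the dimensions are [M³ L⁴ T⁻³ Θ⁻²].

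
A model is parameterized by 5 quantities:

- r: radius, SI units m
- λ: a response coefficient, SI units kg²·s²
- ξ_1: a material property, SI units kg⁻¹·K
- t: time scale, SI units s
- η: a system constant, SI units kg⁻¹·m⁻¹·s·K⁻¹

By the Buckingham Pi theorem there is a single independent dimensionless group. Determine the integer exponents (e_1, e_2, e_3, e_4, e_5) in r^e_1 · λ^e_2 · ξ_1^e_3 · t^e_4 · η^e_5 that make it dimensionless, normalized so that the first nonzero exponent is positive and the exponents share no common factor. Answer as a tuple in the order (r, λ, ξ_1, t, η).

M: e_1·(0) + e_2·(2) + e_3·(-1) + e_4·(0) + e_5·(-1) = 0
L: e_1·(1) + e_2·(0) + e_3·(0) + e_4·(0) + e_5·(-1) = 0
T: e_1·(0) + e_2·(2) + e_3·(0) + e_4·(1) + e_5·(1) = 0
Θ: e_1·(0) + e_2·(0) + e_3·(1) + e_4·(0) + e_5·(-1) = 0
Solving this homogeneous linear system for the smallest-integer solution (first nonzero entry positive) gives (1, 1, 1, -3, 1).

(1, 1, 1, -3, 1)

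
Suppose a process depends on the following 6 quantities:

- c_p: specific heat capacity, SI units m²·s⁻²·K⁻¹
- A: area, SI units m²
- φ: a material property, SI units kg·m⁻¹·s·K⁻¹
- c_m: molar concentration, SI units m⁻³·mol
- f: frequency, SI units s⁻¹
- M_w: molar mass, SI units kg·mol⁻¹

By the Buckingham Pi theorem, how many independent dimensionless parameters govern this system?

1

There are 6 variables and 5 base dimensions (M, L, T, Θ, N).
The dimension matrix has rank 5.
Independent dimensionless groups: 6 − 5 = 1.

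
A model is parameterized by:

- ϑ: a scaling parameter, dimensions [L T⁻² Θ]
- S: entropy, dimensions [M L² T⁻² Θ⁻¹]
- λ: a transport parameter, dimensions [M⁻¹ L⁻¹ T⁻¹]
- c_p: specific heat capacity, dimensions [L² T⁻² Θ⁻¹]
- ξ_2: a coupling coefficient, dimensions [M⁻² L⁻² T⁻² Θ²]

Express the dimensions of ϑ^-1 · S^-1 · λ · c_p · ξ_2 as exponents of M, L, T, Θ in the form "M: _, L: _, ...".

M: -4, L: -4, T: -1, Θ: 1

Collect each base-dimension exponent across the product:
  M: −(0) − (1) + (-1) + (0) + (-2) = -4
  L: −(1) − (2) + (-1) + (2) + (-2) = -4
  T: −(-2) − (-2) + (-1) + (-2) + (-2) = -1
  Θ: −(1) − (-1) + (0) + (-1) + (2) = 1
So the dimensions are [M⁻⁴ L⁻⁴ T⁻¹ Θ].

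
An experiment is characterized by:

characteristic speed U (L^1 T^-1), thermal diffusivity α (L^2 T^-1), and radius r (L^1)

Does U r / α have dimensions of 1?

yes

Sum the exponent of each base dimension across the product:
  M: [U]_M − [α]_M + [r]_M = (0) − (0) + (0) = 0
  L: [U]_L − [α]_L + [r]_L = (1) − (2) + (1) = 0
  T: [U]_T − [α]_T + [r]_T = (-1) − (-1) + (0) = 0
All base exponents vanish — dimensionless.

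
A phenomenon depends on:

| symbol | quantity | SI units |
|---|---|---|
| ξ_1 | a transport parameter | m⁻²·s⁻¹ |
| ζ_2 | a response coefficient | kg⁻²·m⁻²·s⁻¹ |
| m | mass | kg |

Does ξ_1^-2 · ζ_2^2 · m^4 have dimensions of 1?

yes

Sum the exponent of each base dimension across the product:
  M: −2·[ξ_1]_M + 2·[ζ_2]_M + 4·[m]_M = −2·(0) + 2·(-2) + 4·(1) = 0
  L: −2·[ξ_1]_L + 2·[ζ_2]_L + 4·[m]_L = −2·(-2) + 2·(-2) + 4·(0) = 0
  T: −2·[ξ_1]_T + 2·[ζ_2]_T + 4·[m]_T = −2·(-1) + 2·(-1) + 4·(0) = 0
All base exponents vanish — dimensionless.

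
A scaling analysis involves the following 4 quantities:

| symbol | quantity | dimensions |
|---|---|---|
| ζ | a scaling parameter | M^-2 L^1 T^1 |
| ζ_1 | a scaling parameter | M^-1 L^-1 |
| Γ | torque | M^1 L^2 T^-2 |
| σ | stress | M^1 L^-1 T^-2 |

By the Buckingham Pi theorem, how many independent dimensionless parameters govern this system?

1

There are 4 variables and 3 base dimensions (M, L, T).
The dimension matrix has rank 3.
Independent dimensionless groups: 4 − 3 = 1.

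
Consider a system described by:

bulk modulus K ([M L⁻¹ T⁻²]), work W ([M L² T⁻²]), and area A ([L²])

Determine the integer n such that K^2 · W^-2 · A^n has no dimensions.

3

Balance the L exponent: (2)·n from A, plus 2·(-1) − 2·(2) = -6 from the rest, must sum to zero.
2n − 6 = 0, so n = 3.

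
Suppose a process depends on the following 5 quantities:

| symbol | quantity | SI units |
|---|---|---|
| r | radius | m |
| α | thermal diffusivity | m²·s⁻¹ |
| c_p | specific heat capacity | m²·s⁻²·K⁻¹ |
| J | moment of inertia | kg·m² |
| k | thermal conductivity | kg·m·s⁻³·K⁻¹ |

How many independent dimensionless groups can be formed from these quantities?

1

There are 5 variables and 4 base dimensions (M, L, T, Θ).
The dimension matrix has rank 4.
Independent dimensionless groups: 5 − 4 = 1.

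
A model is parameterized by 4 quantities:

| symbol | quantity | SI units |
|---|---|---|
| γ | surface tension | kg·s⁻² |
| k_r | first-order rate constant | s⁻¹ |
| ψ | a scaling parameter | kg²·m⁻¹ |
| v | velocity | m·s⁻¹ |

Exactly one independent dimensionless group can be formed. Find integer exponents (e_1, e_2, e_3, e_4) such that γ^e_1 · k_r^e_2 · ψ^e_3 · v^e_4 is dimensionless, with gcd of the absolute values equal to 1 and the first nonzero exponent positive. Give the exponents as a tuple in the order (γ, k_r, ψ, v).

M: e_1·(1) + e_2·(0) + e_3·(2) + e_4·(0) = 0
L: e_1·(0) + e_2·(0) + e_3·(-1) + e_4·(1) = 0
T: e_1·(-2) + e_2·(-1) + e_3·(0) + e_4·(-1) = 0
Solving this homogeneous linear system for the smallest-integer solution (first nonzero entry positive) gives (2, -3, -1, -1).

(2, -3, -1, -1)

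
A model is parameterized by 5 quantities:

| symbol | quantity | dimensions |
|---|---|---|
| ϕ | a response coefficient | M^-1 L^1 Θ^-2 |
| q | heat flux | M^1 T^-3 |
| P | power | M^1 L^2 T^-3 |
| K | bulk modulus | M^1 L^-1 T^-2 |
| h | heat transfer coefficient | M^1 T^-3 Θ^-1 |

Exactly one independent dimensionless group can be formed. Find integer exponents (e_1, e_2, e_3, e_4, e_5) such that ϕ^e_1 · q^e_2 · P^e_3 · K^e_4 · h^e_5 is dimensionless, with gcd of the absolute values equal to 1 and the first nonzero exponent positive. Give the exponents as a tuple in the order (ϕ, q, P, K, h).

M: e_1·(-1) + e_2·(1) + e_3·(1) + e_4·(1) + e_5·(1) = 0
L: e_1·(1) + e_2·(0) + e_3·(2) + e_4·(-1) + e_5·(0) = 0
T: e_1·(0) + e_2·(-3) + e_3·(-3) + e_4·(-2) + e_5·(-3) = 0
Θ: e_1·(-2) + e_2·(0) + e_3·(0) + e_4·(0) + e_5·(-1) = 0
Solving this homogeneous linear system for the smallest-integer solution (first nonzero entry positive) gives (1, -1, 1, 3, -2).

(1, -1, 1, 3, -2)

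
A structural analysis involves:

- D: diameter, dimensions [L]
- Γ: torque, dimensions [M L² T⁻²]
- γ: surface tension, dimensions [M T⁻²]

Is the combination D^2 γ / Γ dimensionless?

yes

Sum the exponent of each base dimension across the product:
  M: 2·[D]_M − [Γ]_M + [γ]_M = 2·(0) − (1) + (1) = 0
  L: 2·[D]_L − [Γ]_L + [γ]_L = 2·(1) − (2) + (0) = 0
  T: 2·[D]_T − [Γ]_T + [γ]_T = 2·(0) − (-2) + (-2) = 0
All base exponents vanish — dimensionless.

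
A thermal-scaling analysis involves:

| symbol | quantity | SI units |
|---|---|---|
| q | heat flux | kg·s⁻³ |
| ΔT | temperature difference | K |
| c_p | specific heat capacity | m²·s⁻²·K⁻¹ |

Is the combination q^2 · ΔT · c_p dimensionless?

no

Sum the exponent of each base dimension across the product:
  M: 2·[q]_M + [ΔT]_M + [c_p]_M = 2·(1) + (0) + (0) = 2
  L: 2·[q]_L + [ΔT]_L + [c_p]_L = 2·(0) + (0) + (2) = 2
  T: 2·[q]_T + [ΔT]_T + [c_p]_T = 2·(-3) + (0) + (-2) = -8
  Θ: 2·[q]_Θ + [ΔT]_Θ + [c_p]_Θ = 2·(0) + (1) + (-1) = 0
Net dimensions [M² L² T⁻⁸] ≠ [1] — not dimensionless.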